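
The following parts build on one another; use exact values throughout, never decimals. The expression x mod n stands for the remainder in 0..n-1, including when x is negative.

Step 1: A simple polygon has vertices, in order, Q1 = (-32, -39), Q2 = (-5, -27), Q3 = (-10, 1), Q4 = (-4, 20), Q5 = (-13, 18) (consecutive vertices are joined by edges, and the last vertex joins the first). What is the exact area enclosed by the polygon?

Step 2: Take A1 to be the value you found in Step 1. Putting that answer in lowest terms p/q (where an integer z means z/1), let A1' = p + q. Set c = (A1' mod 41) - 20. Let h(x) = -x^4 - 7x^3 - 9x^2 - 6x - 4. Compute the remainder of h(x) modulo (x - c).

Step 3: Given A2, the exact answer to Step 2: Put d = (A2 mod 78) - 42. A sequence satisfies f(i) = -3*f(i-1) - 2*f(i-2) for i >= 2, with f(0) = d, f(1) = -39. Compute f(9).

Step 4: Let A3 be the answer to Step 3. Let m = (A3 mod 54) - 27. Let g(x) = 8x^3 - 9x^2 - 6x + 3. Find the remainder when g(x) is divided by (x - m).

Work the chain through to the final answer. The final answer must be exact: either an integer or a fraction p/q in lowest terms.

1371

Step 1: cross terms: (-32*-27 - -5*-39)=669, (-5*1 - -10*-27)=-275, (-10*20 - -4*1)=-196, (-4*18 - -13*20)=188, (-13*-39 - -32*18)=1083; twice the area = |1469| = 1469; area = 1469/2; answer 1469/2
Step 2: A1 = 1469/2; threaded value p + q = 1471; c = 16; remainder = value at the root: -1*(16)^4 - 7*(16)^3 - 9*(16)^2 - 6*(16)^1 - 4 = (-65536) + (-28672) + (-2304) + (-96) + (-4) = -96612; answer -96612
Step 3: A2 = -96612; d = -12; f(2) = -3*(-39) - 2*(-12) = 141; iterating: f(2)=141, f(3)=-345, f(4)=753, f(5)=-1569, f(6)=3201, f(7)=-6465, f(8)=12993, f(9)=-26049; answer -26049
Step 4: A3 = -26049; m = 6; remainder = value at the root: 8*(6)^3 - 9*(6)^2 - 6*(6)^1 + 3 = (1728) + (-324) + (-36) + (3) = 1371; answer 1371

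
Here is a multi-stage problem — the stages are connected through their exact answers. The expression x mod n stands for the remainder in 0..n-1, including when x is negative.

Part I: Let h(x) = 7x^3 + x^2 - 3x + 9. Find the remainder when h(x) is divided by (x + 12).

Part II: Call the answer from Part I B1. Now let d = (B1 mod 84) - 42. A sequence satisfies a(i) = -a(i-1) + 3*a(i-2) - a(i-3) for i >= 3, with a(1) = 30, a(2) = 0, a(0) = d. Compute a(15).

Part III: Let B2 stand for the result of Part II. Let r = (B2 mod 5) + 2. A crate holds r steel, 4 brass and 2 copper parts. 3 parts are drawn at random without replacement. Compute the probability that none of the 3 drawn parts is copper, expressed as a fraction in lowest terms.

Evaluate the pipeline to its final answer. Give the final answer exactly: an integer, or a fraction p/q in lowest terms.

Part I: remainder = value at the root: 7*(-12)^3 + 1*(-12)^2 - 3*(-12)^1 + 9 = (-12096) + (144) + (36) + (9) = -11907; answer -11907
Part II: B1 = -11907; d = -21; a(3) = -1*(0) + 3*(30) - 1*(-21) = 111; iterating: a(3)=111, a(4)=-141, a(5)=474, a(6)=-1008, a(7)=2571, a(8)=-6069, a(9)=14790, a(10)=-35568, a(11)=86007, a(12)=-207501, a(13)=501090, a(14)=-1209600, a(15)=2920371; answer 2920371
Part III: B2 = 2920371; r = 3; total draws C(9,3) = 84; favorable C(7,3) = 35; P = 5/12; answer 5/12

5/12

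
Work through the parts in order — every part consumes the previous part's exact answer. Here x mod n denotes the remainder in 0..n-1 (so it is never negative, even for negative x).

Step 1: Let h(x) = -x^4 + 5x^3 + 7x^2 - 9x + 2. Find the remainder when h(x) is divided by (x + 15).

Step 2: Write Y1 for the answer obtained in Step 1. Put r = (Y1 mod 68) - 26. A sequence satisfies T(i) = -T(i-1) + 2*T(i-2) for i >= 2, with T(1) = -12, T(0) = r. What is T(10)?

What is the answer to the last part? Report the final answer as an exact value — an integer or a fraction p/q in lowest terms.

Step 1: remainder = value at the root: -1*(-15)^4 + 5*(-15)^3 + 7*(-15)^2 - 9*(-15)^1 + 2 = (-50625) + (-16875) + (1575) + (135) + (2) = -65788; answer -65788
Step 2: Y1 = -65788; r = 10; T(2) = -1*(-12) + 2*(10) = 32; iterating: T(2)=32, T(3)=-56, T(4)=120, T(5)=-232, T(6)=472, T(7)=-936, T(8)=1880, T(9)=-3752, T(10)=7512; answer 7512

7512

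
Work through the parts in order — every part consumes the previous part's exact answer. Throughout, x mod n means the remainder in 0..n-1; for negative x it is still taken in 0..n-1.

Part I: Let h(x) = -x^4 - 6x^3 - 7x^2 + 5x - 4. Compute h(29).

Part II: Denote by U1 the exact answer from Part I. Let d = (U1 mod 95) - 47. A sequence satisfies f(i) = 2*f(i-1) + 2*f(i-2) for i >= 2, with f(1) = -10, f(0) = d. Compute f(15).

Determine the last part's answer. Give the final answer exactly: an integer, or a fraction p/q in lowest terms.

-38498048

Part I: -1*(29)^4 - 6*(29)^3 - 7*(29)^2 + 5*(29)^1 - 4 = (-707281) + (-146334) + (-5887) + (145) + (-4) = -859361; answer -859361
Part II: U1 = -859361; d = -38; f(2) = 2*(-10) + 2*(-38) = -96; iterating: f(2)=-96, f(3)=-212, f(4)=-616, f(5)=-1656, f(6)=-4544, f(7)=-12400, f(8)=-33888, f(9)=-92576, f(10)=-252928, f(11)=-691008, f(12)=-1887872, f(13)=-5157760, f(14)=-14091264, f(15)=-38498048; answer -38498048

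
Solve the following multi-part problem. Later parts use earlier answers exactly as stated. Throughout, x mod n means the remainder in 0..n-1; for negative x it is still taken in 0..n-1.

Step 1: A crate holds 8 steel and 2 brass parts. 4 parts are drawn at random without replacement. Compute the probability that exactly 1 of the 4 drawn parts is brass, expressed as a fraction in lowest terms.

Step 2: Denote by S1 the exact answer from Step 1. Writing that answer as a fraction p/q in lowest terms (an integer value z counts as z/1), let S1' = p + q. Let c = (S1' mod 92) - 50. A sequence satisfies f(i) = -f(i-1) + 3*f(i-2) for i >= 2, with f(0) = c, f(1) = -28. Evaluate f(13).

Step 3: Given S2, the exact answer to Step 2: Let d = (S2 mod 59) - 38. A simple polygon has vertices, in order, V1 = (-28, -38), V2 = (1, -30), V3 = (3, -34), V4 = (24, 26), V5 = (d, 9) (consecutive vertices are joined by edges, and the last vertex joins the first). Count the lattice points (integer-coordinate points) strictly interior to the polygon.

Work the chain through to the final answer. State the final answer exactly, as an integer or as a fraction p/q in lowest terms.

1049

Step 1: total draws C(10,4) = 210; favorable C(2,1)*C(8,3) = 112; P = 8/15; answer 8/15
Step 2: S1 = 8/15; threaded value p + q = 23; c = -27; f(2) = -1*(-28) + 3*(-27) = -53; iterating: f(2)=-53, f(3)=-31, f(4)=-128, f(5)=35, f(6)=-419, f(7)=524, f(8)=-1781, f(9)=3353, f(10)=-8696, f(11)=18755, f(12)=-44843, f(13)=101108; answer 101108
Step 3: S2 = 101108; d = 3; cross terms: (-28*-30 - 1*-38)=878, (1*-34 - 3*-30)=56, (3*26 - 24*-34)=894, (24*9 - 3*26)=138, (3*-38 - -28*9)=138; twice the area = |2104| = 2104; area = 1052; boundary points = 1 + 2 + 3 + 1 + 1 = 8; strictly interior points = area - boundary/2 + 1 = 1049; answer 1049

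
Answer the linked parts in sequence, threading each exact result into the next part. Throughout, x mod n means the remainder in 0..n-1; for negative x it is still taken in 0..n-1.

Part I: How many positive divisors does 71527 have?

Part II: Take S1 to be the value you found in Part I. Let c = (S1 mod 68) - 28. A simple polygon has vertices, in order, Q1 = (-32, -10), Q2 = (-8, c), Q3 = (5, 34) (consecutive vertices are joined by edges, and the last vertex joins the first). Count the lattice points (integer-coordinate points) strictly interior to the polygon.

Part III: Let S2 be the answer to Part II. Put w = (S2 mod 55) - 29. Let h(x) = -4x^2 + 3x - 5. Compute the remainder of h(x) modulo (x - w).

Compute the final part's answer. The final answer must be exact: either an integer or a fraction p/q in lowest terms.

-1706

Part I: 71527 is prime, so its only divisors are 1 and 71527; count = 2; answer 2
Part II: S1 = 2; c = -26; cross terms: (-32*-26 - -8*-10)=752, (-8*34 - 5*-26)=-142, (5*-10 - -32*34)=1038; twice the area = |1648| = 1648; area = 824; boundary points = 8 + 1 + 1 = 10; strictly interior points = area - boundary/2 + 1 = 820; answer 820
Part III: S2 = 820; w = 21; remainder = value at the root: -4*(21)^2 + 3*(21)^1 - 5 = (-1764) + (63) + (-5) = -1706; answer -1706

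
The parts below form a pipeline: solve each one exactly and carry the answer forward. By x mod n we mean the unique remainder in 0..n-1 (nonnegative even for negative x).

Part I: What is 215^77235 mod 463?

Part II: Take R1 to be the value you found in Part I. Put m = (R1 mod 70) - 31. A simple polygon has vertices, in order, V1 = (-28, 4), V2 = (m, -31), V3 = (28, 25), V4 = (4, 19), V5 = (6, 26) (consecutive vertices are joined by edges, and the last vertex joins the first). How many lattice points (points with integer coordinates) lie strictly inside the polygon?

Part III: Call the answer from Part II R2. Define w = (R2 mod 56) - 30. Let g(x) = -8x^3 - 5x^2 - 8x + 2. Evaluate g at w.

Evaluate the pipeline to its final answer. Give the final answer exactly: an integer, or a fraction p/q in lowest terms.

-622

Part I: squarings mod 463: 215^1=215, 215^2=388, 215^4=69, 215^8=131, 215^16=30, 215^32=437, 215^64=213, 215^128=458, 215^256=25, 215^512=162, 215^1024=316, 215^2048=311, 215^4096=417, 215^8192=264, 215^16384=246, 215^32768=326, 215^65536=249; 215^77235 = 215^1 * 215^2 * 215^16 * 215^32 * 215^128 * 215^256 * 215^1024 * 215^2048 * 215^8192 * 215^65536 = 129 (mod 463); answer 129
Part II: R1 = 129; m = 28; cross terms: (-28*-31 - 28*4)=756, (28*25 - 28*-31)=1568, (28*19 - 4*25)=432, (4*26 - 6*19)=-10, (6*4 - -28*26)=752; twice the area = |3498| = 3498; area = 1749; boundary points = 7 + 56 + 6 + 1 + 2 = 72; strictly interior points = area - boundary/2 + 1 = 1714; answer 1714
Part III: R2 = 1714; w = 4; -8*(4)^3 - 5*(4)^2 - 8*(4)^1 + 2 = (-512) + (-80) + (-32) + (2) = -622; answer -622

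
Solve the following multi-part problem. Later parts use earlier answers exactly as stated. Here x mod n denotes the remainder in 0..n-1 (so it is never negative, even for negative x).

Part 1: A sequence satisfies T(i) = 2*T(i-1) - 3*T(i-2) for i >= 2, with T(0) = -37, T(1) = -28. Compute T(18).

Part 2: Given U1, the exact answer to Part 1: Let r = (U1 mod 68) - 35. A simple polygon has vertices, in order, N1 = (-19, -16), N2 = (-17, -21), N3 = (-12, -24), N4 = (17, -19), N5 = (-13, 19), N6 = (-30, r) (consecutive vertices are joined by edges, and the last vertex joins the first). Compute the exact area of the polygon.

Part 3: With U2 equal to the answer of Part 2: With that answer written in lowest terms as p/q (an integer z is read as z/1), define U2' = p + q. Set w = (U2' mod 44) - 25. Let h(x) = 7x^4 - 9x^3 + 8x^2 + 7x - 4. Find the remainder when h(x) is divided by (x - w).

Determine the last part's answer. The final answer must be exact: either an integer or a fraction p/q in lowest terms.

295074

Part 1: T(2) = 2*(-28) - 3*(-37) = 55; iterating: T(2)=55, T(3)=194, T(4)=223, T(5)=-136, T(6)=-941, T(7)=-1474, T(8)=-125, T(9)=4172, T(10)=8719, T(11)=4922, T(12)=-16313, T(13)=-47392, T(14)=-45845, T(15)=50486, T(16)=238507, T(17)=325556, T(18)=-64409; answer -64409
Part 2: U1 = -64409; r = 20; cross terms: (-19*-21 - -17*-16)=127, (-17*-24 - -12*-21)=156, (-12*-19 - 17*-24)=636, (17*19 - -13*-19)=76, (-13*20 - -30*19)=310, (-30*-16 - -19*20)=860; twice the area = |2165| = 2165; area = 2165/2; answer 2165/2
Part 3: U2 = 2165/2; threaded value p + q = 2167; w = -14; remainder = value at the root: 7*(-14)^4 - 9*(-14)^3 + 8*(-14)^2 + 7*(-14)^1 - 4 = (268912) + (24696) + (1568) + (-98) + (-4) = 295074; answer 295074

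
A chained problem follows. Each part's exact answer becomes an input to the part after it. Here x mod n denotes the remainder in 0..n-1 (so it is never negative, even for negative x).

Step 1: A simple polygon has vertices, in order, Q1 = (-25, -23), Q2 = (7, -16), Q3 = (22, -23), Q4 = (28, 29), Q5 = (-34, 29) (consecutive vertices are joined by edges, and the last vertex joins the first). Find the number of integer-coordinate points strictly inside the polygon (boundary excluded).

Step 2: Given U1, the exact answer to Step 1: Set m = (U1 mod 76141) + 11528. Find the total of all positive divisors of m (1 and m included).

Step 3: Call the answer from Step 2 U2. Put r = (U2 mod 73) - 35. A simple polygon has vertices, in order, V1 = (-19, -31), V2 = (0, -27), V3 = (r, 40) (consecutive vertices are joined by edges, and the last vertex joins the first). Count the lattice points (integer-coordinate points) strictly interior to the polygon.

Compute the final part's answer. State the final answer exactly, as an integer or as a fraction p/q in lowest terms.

Step 1: cross terms: (-25*-16 - 7*-23)=561, (7*-23 - 22*-16)=191, (22*29 - 28*-23)=1282, (28*29 - -34*29)=1798, (-34*-23 - -25*29)=1507; twice the area = |5339| = 5339; area = 5339/2; boundary points = 1 + 1 + 2 + 62 + 1 = 67; strictly interior points = area - boundary/2 + 1 = 2637; answer 2637
Step 2: U1 = 2637; m = 14165; 14165 = 5 * 2833; sigma = (1 + 5) * (1 + 2833) = 6 * 2834 = 17004; answer 17004
Step 3: U2 = 17004; r = 33; cross terms: (-19*-27 - 0*-31)=513, (0*40 - 33*-27)=891, (33*-31 - -19*40)=-263; twice the area = |1141| = 1141; area = 1141/2; boundary points = 1 + 1 + 1 = 3; strictly interior points = area - boundary/2 + 1 = 570; answer 570

570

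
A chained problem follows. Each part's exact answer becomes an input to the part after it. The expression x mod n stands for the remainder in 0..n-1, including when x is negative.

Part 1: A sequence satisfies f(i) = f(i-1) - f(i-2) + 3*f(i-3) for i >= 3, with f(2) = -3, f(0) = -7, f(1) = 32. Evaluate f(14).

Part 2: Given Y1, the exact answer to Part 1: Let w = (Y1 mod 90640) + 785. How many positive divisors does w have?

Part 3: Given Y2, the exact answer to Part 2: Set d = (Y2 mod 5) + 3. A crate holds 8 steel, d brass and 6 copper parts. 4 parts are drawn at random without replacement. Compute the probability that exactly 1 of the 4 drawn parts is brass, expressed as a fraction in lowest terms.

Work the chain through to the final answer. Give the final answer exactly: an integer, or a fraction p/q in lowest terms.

455/969

Part 1: f(3) = 1*(-3) - 1*(32) + 3*(-7) = -56; iterating: f(3)=-56, f(4)=43, f(5)=90, f(6)=-121, f(7)=-82, f(8)=309, f(9)=28, f(10)=-527, f(11)=372, f(12)=983, f(13)=-970, f(14)=-837; answer -837
Part 2: Y1 = -837; w = 90588; 90588 = 2^2 * 3 * 7549; number of divisors = (2+1) * (1+1) * (1+1) = 12; answer 12
Part 3: Y2 = 12; d = 5; total draws C(19,4) = 3876; favorable C(5,1)*C(14,3) = 1820; P = 455/969; answer 455/969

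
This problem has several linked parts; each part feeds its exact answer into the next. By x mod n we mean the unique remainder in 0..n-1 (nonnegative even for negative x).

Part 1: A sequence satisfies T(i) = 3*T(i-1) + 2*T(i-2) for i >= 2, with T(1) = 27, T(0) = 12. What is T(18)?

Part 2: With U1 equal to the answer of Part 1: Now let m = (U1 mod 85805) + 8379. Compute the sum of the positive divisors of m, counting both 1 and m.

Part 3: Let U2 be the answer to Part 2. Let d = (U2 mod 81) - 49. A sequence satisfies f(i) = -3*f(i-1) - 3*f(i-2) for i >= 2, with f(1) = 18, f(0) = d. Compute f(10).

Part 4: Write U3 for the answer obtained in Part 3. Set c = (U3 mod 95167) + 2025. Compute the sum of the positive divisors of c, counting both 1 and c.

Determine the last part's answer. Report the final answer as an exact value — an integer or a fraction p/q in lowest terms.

Part 1: T(2) = 3*(27) + 2*(12) = 105; iterating: T(2)=105, T(3)=369, T(4)=1317, T(5)=4689, T(6)=16701, T(7)=59481, T(8)=211845, T(9)=754497, T(10)=2687181, T(11)=9570537, T(12)=34085973, T(13)=121398993, T(14)=432368925, T(15)=1539904761, T(16)=5484452133, T(17)=19533165921, T(18)=69568402029; answer 69568402029
Part 2: U1 = 69568402029; m = 33143; 33143 = 11 * 23 * 131; sigma = (1 + 11) * (1 + 23) * (1 + 131) = 12 * 24 * 132 = 38016; answer 38016
Part 3: U2 = 38016; d = -22; f(2) = -3*(18) - 3*(-22) = 12; iterating: f(2)=12, f(3)=-90, f(4)=234, f(5)=-432, f(6)=594, f(7)=-486, f(8)=-324, f(9)=2430, f(10)=-6318; answer -6318
Part 4: U3 = -6318; c = 90874; 90874 = 2 * 7 * 6491; sigma = (1 + 2) * (1 + 7) * (1 + 6491) = 3 * 8 * 6492 = 155808; answer 155808

155808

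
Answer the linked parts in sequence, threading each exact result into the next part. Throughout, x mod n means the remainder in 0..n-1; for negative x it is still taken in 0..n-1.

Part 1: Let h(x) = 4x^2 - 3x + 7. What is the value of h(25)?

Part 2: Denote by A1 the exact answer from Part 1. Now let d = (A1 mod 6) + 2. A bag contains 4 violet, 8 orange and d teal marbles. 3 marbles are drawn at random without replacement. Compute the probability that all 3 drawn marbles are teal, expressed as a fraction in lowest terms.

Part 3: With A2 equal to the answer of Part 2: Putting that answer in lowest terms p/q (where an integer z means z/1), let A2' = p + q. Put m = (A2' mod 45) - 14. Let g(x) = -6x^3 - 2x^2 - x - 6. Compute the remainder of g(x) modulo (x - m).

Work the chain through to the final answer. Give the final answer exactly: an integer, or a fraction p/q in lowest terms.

2946

Part 1: 4*(25)^2 - 3*(25)^1 + 7 = (2500) + (-75) + (7) = 2432; answer 2432
Part 2: A1 = 2432; d = 4; total draws C(16,3) = 560; favorable C(4,3) = 4; P = 1/140; answer 1/140
Part 3: A2 = 1/140; threaded value p + q = 141; m = -8; remainder = value at the root: -6*(-8)^3 - 2*(-8)^2 - 1*(-8)^1 - 6 = (3072) + (-128) + (8) + (-6) = 2946; answer 2946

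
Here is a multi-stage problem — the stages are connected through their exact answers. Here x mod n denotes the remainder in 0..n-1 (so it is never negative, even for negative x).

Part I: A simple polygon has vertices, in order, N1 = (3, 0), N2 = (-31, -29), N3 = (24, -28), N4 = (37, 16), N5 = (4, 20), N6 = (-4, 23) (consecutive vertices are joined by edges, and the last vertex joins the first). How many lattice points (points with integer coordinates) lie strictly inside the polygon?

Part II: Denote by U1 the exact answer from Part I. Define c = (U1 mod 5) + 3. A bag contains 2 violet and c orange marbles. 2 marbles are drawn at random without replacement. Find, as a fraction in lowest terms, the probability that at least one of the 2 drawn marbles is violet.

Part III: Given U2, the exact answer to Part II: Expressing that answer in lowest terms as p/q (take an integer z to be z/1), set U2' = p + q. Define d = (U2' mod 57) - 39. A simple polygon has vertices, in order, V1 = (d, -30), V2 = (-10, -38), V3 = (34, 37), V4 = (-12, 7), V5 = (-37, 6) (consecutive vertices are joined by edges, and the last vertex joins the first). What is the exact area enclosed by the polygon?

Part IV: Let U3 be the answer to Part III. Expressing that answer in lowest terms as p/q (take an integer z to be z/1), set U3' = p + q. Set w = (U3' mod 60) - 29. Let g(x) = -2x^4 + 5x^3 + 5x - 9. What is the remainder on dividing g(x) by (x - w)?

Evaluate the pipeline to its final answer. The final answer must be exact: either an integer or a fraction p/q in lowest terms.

Part I: cross terms: (3*-29 - -31*0)=-87, (-31*-28 - 24*-29)=1564, (24*16 - 37*-28)=1420, (37*20 - 4*16)=676, (4*23 - -4*20)=172, (-4*0 - 3*23)=-69; twice the area = |3676| = 3676; area = 1838; boundary points = 1 + 1 + 1 + 1 + 1 + 1 = 6; strictly interior points = area - boundary/2 + 1 = 1836; answer 1836
Part II: U1 = 1836; c = 4; total draws C(6,2) = 15; complement C(4,2) = 6; favorable 15 - 6 = 9; P = 3/5; answer 3/5
Part III: U2 = 3/5; threaded value p + q = 8; d = -31; cross terms: (-31*-38 - -10*-30)=878, (-10*37 - 34*-38)=922, (34*7 - -12*37)=682, (-12*6 - -37*7)=187, (-37*-30 - -31*6)=1296; twice the area = |3965| = 3965; area = 3965/2; answer 3965/2
Part IV: U3 = 3965/2; threaded value p + q = 3967; w = -22; remainder = value at the root: -2*(-22)^4 + 5*(-22)^3 + 5*(-22)^1 - 9 = (-468512) + (-53240) + (-110) + (-9) = -521871; answer -521871

-521871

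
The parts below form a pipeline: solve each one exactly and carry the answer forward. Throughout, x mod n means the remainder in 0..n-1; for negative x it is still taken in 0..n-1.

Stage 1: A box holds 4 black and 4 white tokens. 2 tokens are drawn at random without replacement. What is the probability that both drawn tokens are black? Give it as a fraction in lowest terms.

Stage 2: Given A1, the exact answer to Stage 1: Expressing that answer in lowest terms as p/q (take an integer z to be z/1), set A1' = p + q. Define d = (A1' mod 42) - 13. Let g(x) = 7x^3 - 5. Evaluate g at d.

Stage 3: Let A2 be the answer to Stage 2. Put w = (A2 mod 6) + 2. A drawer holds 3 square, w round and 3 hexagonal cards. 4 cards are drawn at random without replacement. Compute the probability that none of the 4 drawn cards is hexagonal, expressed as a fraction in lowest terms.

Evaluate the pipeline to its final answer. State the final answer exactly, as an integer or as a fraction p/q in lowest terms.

Stage 1: total draws C(8,2) = 28; favorable C(4,2) = 6; P = 3/14; answer 3/14
Stage 2: A1 = 3/14; threaded value p + q = 17; d = 4; 7*(4)^3 - 5 = (448) + (-5) = 443; answer 443
Stage 3: A2 = 443; w = 7; total draws C(13,4) = 715; favorable C(10,4) = 210; P = 42/143; answer 42/143

42/143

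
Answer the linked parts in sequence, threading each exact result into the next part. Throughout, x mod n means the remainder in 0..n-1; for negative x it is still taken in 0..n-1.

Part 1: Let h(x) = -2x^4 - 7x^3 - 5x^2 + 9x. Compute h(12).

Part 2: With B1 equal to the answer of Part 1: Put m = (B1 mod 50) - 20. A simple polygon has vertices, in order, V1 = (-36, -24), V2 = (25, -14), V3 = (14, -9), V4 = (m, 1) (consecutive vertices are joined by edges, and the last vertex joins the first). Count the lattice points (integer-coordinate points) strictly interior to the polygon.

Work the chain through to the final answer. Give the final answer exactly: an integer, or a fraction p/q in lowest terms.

Part 1: -2*(12)^4 - 7*(12)^3 - 5*(12)^2 + 9*(12)^1 = (-41472) + (-12096) + (-720) + (108) = -54180; answer -54180
Part 2: B1 = -54180; m = 0; cross terms: (-36*-14 - 25*-24)=1104, (25*-9 - 14*-14)=-29, (14*1 - 0*-9)=14, (0*-24 - -36*1)=36; twice the area = |1125| = 1125; area = 1125/2; boundary points = 1 + 1 + 2 + 1 = 5; strictly interior points = area - boundary/2 + 1 = 561; answer 561

561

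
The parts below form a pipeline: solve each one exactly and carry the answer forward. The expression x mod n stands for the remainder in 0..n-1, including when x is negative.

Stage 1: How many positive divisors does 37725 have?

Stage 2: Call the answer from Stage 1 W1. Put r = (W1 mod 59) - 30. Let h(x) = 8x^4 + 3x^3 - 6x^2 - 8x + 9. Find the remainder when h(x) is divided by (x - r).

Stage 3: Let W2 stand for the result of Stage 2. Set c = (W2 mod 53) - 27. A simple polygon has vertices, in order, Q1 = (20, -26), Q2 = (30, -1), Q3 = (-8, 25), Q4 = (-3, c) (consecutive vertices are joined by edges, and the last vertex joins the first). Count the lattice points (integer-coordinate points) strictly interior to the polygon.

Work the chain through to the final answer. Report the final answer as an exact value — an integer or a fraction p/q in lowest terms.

810

Stage 1: 37725 = 3 * 5^2 * 503; number of divisors = (1+1) * (2+1) * (1+1) = 12; answer 12
Stage 2: W1 = 12; r = -18; remainder = value at the root: 8*(-18)^4 + 3*(-18)^3 - 6*(-18)^2 - 8*(-18)^1 + 9 = (839808) + (-17496) + (-1944) + (144) + (9) = 820521; answer 820521
Stage 3: W2 = 820521; c = 1; cross terms: (20*-1 - 30*-26)=760, (30*25 - -8*-1)=742, (-8*1 - -3*25)=67, (-3*-26 - 20*1)=58; twice the area = |1627| = 1627; area = 1627/2; boundary points = 5 + 2 + 1 + 1 = 9; strictly interior points = area - boundary/2 + 1 = 810; answer 810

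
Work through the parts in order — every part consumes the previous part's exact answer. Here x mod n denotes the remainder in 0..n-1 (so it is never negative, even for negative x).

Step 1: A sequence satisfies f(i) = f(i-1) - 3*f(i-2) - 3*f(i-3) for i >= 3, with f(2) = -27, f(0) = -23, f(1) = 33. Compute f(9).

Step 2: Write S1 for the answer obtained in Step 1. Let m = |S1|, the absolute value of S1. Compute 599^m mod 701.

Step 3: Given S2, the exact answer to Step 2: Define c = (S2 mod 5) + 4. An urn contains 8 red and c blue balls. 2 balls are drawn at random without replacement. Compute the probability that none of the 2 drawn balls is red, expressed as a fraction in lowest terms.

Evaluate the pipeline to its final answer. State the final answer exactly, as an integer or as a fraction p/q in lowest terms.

15/91

Step 1: f(3) = 1*(-27) - 3*(33) - 3*(-23) = -57; iterating: f(3)=-57, f(4)=-75, f(5)=177, f(6)=573, f(7)=267, f(8)=-1983, f(9)=-4503; answer -4503
Step 2: S1 = -4503; m = 4503; squarings mod 701: 599^1=599, 599^2=590, 599^4=404, 599^8=584, 599^16=370, 599^32=205, 599^64=666, 599^128=524, 599^256=485, 599^512=390, 599^1024=684, 599^2048=289, 599^4096=102; 599^4503 = 599^1 * 599^2 * 599^4 * 599^16 * 599^128 * 599^256 * 599^4096 = 177 (mod 701); answer 177
Step 3: S2 = 177; c = 6; total draws C(14,2) = 91; favorable C(6,2) = 15; P = 15/91; answer 15/91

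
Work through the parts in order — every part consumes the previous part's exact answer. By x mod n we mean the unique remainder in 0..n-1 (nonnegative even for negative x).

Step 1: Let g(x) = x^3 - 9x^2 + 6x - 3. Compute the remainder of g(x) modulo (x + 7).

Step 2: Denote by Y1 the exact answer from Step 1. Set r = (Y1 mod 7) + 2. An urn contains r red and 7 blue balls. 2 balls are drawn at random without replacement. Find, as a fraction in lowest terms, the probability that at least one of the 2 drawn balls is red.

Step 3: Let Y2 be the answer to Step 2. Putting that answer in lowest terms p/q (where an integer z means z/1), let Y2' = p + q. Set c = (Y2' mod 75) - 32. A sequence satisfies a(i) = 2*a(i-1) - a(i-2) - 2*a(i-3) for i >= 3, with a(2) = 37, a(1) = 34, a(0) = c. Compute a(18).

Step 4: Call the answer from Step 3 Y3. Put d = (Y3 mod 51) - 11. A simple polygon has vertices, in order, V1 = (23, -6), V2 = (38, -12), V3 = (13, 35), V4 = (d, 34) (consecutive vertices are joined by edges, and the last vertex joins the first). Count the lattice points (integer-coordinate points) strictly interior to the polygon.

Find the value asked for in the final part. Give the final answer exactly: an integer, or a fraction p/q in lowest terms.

444

Step 1: remainder = value at the root: 1*(-7)^3 - 9*(-7)^2 + 6*(-7)^1 - 3 = (-343) + (-441) + (-42) + (-3) = -829; answer -829
Step 2: Y1 = -829; r = 6; total draws C(13,2) = 78; complement C(7,2) = 21; favorable 78 - 21 = 57; P = 19/26; answer 19/26
Step 3: Y2 = 19/26; threaded value p + q = 45; c = 13; a(3) = 2*(37) - 1*(34) - 2*(13) = 14; iterating: a(3)=14, a(4)=-77, a(5)=-242, a(6)=-435, a(7)=-474, a(8)=-29, a(9)=1286, a(10)=3549, a(11)=5870, a(12)=5619, a(13)=-1730, a(14)=-20819, a(15)=-51146, a(16)=-78013, a(17)=-63242, a(18)=53821; answer 53821
Step 4: Y3 = 53821; d = 5; cross terms: (23*-12 - 38*-6)=-48, (38*35 - 13*-12)=1486, (13*34 - 5*35)=267, (5*-6 - 23*34)=-812; twice the area = |893| = 893; area = 893/2; boundary points = 3 + 1 + 1 + 2 = 7; strictly interior points = area - boundary/2 + 1 = 444; answer 444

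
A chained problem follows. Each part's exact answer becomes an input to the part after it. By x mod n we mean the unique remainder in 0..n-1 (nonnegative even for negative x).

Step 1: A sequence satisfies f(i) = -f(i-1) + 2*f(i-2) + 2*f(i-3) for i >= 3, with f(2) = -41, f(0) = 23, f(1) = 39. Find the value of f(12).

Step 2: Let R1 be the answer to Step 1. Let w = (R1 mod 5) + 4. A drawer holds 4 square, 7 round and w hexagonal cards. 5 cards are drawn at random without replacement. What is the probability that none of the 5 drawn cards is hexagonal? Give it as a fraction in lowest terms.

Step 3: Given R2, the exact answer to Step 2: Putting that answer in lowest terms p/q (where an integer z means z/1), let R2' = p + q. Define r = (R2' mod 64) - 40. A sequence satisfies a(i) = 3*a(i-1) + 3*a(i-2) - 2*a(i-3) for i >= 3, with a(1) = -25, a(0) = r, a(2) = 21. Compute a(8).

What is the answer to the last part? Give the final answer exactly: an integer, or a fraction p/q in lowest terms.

Step 1: f(3) = -1*(-41) + 2*(39) + 2*(23) = 165; iterating: f(3)=165, f(4)=-169, f(5)=417, f(6)=-425, f(7)=921, f(8)=-937, f(9)=1929, f(10)=-1961, f(11)=3945, f(12)=-4009; answer -4009
Step 2: R1 = -4009; w = 5; total draws C(16,5) = 4368; favorable C(11,5) = 462; P = 11/104; answer 11/104
Step 3: R2 = 11/104; threaded value p + q = 115; r = 11; a(3) = 3*(21) + 3*(-25) - 2*(11) = -34; iterating: a(3)=-34, a(4)=11, a(5)=-111, a(6)=-232, a(7)=-1051, a(8)=-3627; answer -3627

-3627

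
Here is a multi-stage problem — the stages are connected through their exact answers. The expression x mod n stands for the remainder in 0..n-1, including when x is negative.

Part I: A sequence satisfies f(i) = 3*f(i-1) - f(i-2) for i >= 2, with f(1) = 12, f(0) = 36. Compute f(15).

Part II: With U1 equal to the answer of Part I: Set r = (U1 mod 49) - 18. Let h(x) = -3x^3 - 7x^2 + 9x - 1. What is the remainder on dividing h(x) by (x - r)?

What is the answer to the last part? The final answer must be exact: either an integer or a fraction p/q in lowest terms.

Part I: f(2) = 3*(12) - 1*(36) = 0; iterating: f(2)=0, f(3)=-12, f(4)=-36, f(5)=-96, f(6)=-252, f(7)=-660, f(8)=-1728, f(9)=-4524, f(10)=-11844, f(11)=-31008, f(12)=-81180, f(13)=-212532, f(14)=-556416, f(15)=-1456716; answer -1456716
Part II: U1 = -1456716; r = -13; remainder = value at the root: -3*(-13)^3 - 7*(-13)^2 + 9*(-13)^1 - 1 = (6591) + (-1183) + (-117) + (-1) = 5290; answer 5290

5290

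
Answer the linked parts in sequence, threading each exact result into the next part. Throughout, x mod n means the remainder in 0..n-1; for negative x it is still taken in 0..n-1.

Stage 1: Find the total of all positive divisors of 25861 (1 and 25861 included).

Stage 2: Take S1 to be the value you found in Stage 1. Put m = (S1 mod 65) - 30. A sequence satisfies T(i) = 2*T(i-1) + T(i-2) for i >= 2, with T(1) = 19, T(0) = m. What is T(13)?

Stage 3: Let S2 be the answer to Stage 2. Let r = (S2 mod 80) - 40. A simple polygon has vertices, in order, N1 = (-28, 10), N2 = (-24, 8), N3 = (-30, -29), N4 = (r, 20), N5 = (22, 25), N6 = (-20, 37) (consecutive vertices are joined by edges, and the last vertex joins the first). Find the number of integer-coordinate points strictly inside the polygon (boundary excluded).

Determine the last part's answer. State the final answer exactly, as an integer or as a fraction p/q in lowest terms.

2079

Stage 1: 25861 = 11 * 2351; sigma = (1 + 11) * (1 + 2351) = 12 * 2352 = 28224; answer 28224
Stage 2: S1 = 28224; m = -16; T(2) = 2*(19) + 1*(-16) = 22; iterating: T(2)=22, T(3)=63, T(4)=148, T(5)=359, T(6)=866, T(7)=2091, T(8)=5048, T(9)=12187, T(10)=29422, T(11)=71031, T(12)=171484, T(13)=413999; answer 413999
Stage 3: S2 = 413999; r = 39; cross terms: (-28*8 - -24*10)=16, (-24*-29 - -30*8)=936, (-30*20 - 39*-29)=531, (39*25 - 22*20)=535, (22*37 - -20*25)=1314, (-20*10 - -28*37)=836; twice the area = |4168| = 4168; area = 2084; boundary points = 2 + 1 + 1 + 1 + 6 + 1 = 12; strictly interior points = area - boundary/2 + 1 = 2079; answer 2079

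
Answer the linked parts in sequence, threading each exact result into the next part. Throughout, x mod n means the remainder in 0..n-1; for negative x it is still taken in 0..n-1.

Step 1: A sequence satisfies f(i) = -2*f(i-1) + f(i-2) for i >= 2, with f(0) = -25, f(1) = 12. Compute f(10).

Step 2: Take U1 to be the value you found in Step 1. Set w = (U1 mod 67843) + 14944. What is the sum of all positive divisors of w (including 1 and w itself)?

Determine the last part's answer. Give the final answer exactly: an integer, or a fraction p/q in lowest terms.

44442

Step 1: f(2) = -2*(12) + 1*(-25) = -49; iterating: f(2)=-49, f(3)=110, f(4)=-269, f(5)=648, f(6)=-1565, f(7)=3778, f(8)=-9121, f(9)=22020, f(10)=-53161; answer -53161
Step 2: U1 = -53161; w = 29626; 29626 = 2 * 14813; sigma = (1 + 2) * (1 + 14813) = 3 * 14814 = 44442; answer 44442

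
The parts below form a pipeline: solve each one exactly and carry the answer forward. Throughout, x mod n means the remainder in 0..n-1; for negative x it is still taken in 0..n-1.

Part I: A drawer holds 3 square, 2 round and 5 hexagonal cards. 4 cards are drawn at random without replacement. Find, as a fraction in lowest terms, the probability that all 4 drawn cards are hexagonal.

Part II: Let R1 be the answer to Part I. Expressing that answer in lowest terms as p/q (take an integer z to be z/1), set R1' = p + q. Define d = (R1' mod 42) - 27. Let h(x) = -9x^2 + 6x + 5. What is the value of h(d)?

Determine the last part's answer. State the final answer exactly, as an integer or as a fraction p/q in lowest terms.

-6235

Part I: total draws C(10,4) = 210; favorable C(5,4) = 5; P = 1/42; answer 1/42
Part II: R1 = 1/42; threaded value p + q = 43; d = -26; -9*(-26)^2 + 6*(-26)^1 + 5 = (-6084) + (-156) + (5) = -6235; answer -6235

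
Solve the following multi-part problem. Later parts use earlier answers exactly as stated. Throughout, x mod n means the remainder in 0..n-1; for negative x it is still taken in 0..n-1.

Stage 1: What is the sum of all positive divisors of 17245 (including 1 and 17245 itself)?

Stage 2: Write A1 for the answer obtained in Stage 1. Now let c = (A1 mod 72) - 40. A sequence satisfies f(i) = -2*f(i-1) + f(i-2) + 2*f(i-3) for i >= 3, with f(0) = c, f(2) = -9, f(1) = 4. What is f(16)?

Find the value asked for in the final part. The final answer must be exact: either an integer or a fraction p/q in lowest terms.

-109229

Stage 1: 17245 = 5 * 3449; sigma = (1 + 5) * (1 + 3449) = 6 * 3450 = 20700; answer 20700
Stage 2: A1 = 20700; c = -4; f(3) = -2*(-9) + 1*(4) + 2*(-4) = 14; iterating: f(3)=14, f(4)=-29, f(5)=54, f(6)=-109, f(7)=214, f(8)=-429, f(9)=854, f(10)=-1709, f(11)=3414, f(12)=-6829, f(13)=13654, f(14)=-27309, f(15)=54614, f(16)=-109229; answer -109229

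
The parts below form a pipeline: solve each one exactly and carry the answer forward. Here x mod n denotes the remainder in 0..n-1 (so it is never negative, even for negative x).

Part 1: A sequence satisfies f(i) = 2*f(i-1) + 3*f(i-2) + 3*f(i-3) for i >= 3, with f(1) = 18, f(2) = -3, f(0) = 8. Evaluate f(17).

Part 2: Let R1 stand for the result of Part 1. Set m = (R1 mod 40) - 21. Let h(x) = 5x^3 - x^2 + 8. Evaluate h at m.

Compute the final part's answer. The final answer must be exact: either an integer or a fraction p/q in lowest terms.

Part 1: f(3) = 2*(-3) + 3*(18) + 3*(8) = 72; iterating: f(3)=72, f(4)=189, f(5)=585, f(6)=1953, f(7)=6228, f(8)=20070, f(9)=64683, f(10)=208260, f(11)=670779, f(12)=2160387, f(13)=6957891, f(14)=22409280, f(15)=72173394, f(16)=232448301, f(17)=748644624; answer 748644624
Part 2: R1 = 748644624; m = 3; 5*(3)^3 - 1*(3)^2 + 8 = (135) + (-9) + (8) = 134; answer 134

134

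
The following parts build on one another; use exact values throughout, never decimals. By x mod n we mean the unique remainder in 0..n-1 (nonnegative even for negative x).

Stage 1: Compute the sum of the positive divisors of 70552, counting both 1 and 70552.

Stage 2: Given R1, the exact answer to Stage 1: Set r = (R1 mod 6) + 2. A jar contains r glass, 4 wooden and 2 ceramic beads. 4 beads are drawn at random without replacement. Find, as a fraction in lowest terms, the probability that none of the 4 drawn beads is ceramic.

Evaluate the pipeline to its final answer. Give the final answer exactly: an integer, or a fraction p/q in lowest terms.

Stage 1: 70552 = 2^3 * 8819; sigma = (1 + 2 + 4 + 8) * (1 + 8819) = 15 * 8820 = 132300; answer 132300
Stage 2: R1 = 132300; r = 2; total draws C(8,4) = 70; favorable C(6,4) = 15; P = 3/14; answer 3/14

3/14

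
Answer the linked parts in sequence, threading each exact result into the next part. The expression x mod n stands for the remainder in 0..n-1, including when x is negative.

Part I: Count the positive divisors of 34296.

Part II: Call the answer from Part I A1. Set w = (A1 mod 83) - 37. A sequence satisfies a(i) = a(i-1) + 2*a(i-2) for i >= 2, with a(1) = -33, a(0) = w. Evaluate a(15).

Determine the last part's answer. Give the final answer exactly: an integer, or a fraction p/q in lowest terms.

-589821

Part I: 34296 = 2^3 * 3 * 1429; number of divisors = (3+1) * (1+1) * (1+1) = 16; answer 16
Part II: A1 = 16; w = -21; a(2) = 1*(-33) + 2*(-21) = -75; iterating: a(2)=-75, a(3)=-141, a(4)=-291, a(5)=-573, a(6)=-1155, a(7)=-2301, a(8)=-4611, a(9)=-9213, a(10)=-18435, a(11)=-36861, a(12)=-73731, a(13)=-147453, a(14)=-294915, a(15)=-589821; answer -589821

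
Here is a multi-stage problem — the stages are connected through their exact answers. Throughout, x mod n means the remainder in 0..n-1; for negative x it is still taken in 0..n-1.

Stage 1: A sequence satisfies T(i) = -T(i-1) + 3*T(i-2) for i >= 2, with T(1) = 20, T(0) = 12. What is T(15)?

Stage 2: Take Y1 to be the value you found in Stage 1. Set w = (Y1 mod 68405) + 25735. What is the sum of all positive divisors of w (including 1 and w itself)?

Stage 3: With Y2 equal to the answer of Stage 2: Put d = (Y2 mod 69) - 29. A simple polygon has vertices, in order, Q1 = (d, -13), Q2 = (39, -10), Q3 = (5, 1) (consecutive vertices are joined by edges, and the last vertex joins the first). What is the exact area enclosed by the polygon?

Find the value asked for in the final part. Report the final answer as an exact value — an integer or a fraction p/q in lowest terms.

553/2

Stage 1: T(2) = -1*(20) + 3*(12) = 16; iterating: T(2)=16, T(3)=44, T(4)=4, T(5)=128, T(6)=-116, T(7)=500, T(8)=-848, T(9)=2348, T(10)=-4892, T(11)=11936, T(12)=-26612, T(13)=62420, T(14)=-142256, T(15)=329516; answer 329516
Stage 2: Y1 = 329516; w = 81631; 81631 = 11 * 41 * 181; sigma = (1 + 11) * (1 + 41) * (1 + 181) = 12 * 42 * 182 = 91728; answer 91728
Stage 3: Y2 = 91728; d = -2; cross terms: (-2*-10 - 39*-13)=527, (39*1 - 5*-10)=89, (5*-13 - -2*1)=-63; twice the area = |553| = 553; area = 553/2; answer 553/2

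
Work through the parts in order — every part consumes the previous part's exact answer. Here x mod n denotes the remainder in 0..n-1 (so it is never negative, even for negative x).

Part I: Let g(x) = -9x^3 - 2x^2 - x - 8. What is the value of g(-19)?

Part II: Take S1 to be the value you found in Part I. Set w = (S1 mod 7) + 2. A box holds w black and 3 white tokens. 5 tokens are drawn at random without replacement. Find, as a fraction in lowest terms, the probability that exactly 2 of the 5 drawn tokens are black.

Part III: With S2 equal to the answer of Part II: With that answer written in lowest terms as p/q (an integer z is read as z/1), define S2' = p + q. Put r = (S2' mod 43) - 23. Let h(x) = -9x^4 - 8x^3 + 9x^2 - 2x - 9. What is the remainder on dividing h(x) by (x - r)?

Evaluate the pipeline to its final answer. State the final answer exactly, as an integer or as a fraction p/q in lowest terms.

Part I: -9*(-19)^3 - 2*(-19)^2 - 1*(-19)^1 - 8 = (61731) + (-722) + (19) + (-8) = 61020; answer 61020
Part II: S1 = 61020; w = 3; total draws C(6,5) = 6; favorable C(3,2)*C(3,3) = 3; P = 1/2; answer 1/2
Part III: S2 = 1/2; threaded value p + q = 3; r = -20; remainder = value at the root: -9*(-20)^4 - 8*(-20)^3 + 9*(-20)^2 - 2*(-20)^1 - 9 = (-1440000) + (64000) + (3600) + (40) + (-9) = -1372369; answer -1372369

-1372369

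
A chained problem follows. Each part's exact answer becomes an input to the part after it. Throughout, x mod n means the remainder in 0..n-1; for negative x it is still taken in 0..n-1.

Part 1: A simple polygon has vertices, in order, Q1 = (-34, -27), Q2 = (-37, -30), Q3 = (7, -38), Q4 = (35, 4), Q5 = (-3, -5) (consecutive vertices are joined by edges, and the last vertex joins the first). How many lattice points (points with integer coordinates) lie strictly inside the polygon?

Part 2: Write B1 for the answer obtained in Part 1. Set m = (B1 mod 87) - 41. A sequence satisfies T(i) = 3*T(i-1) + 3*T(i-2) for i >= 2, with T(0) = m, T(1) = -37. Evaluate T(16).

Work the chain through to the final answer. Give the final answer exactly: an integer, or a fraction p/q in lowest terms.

-9992698245

Part 1: cross terms: (-34*-30 - -37*-27)=21, (-37*-38 - 7*-30)=1616, (7*4 - 35*-38)=1358, (35*-5 - -3*4)=-163, (-3*-27 - -34*-5)=-89; twice the area = |2743| = 2743; area = 2743/2; boundary points = 3 + 4 + 14 + 1 + 1 = 23; strictly interior points = area - boundary/2 + 1 = 1361; answer 1361
Part 2: B1 = 1361; m = 15; T(2) = 3*(-37) + 3*(15) = -66; iterating: T(2)=-66, T(3)=-309, T(4)=-1125, T(5)=-4302, T(6)=-16281, T(7)=-61749, T(8)=-234090, T(9)=-887517, T(10)=-3364821, T(11)=-12757014, T(12)=-48365505, T(13)=-183367557, T(14)=-695199186, T(15)=-2635700229, T(16)=-9992698245; answer -9992698245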